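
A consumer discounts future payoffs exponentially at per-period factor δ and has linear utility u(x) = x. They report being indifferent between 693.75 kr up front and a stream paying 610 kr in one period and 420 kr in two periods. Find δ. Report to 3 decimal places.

δ ≈ 0.750

Present value of the stream is 610·δ + 420·δ². Indifference gives 610δ + 420δ² = 693.75.
So 420δ² + 610δ − 693.75 = 0.
By the quadratic formula (taking the positive root), δ = (−610 + √1537600.00) / 840 ≈ 0.750.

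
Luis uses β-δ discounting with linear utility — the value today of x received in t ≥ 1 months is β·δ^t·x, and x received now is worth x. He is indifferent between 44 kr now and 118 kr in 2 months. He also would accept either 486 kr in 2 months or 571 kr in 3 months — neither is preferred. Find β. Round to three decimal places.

β ≈ 0.515

Both payoffs in the second observation are in the future, so β drops out: δ^2·486 = δ^3·571 ⇒ δ = 486/571 = 0.85114.
Now use the now-vs-future pair: 44 = β·δ^2·118 gives β = 44/(0.72444·118) ≈ 0.515.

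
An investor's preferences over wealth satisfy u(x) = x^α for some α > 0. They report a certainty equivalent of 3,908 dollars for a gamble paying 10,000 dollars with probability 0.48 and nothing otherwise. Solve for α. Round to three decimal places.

The lottery's expected utility is 0.48·u(10000) + 0.52·u(0) = 0.48·10000^α (since u(0) = 0 for α > 0).
Setting u(3908) equal to that: 3908^α = 0.48·10000^α ⇒ (3908/10000)^α = 0.48.
α = ln(0.48) / ln(3908/10000) = -0.733969/-0.939559 ≈ 0.781.

α ≈ 0.781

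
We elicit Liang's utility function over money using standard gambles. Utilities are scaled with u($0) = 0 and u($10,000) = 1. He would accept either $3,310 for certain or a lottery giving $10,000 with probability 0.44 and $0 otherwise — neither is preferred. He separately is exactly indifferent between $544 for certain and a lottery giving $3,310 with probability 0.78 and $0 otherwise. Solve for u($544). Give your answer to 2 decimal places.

0.34

From the first indifference, u($3,310) = 0.44·u($10,000) + 0.56·u($0) = 0.44·1 + 0.56·0 = 0.44.
Then u($544) = 0.78·u($3,310) + 0.22·u($0) = 0.78·0.44 + 0.22·0.00 = 0.3432.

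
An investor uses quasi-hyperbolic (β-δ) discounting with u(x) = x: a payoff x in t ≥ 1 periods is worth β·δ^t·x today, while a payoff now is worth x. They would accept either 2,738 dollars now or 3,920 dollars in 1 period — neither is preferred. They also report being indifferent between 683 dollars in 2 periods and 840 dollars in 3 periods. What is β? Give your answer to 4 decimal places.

From the later pair, β·δ^2·683 = β·δ^3·840; dividing through, δ = 683/840 = 0.81310.
The first indifference: 2738 = β·δ·3920, so β = 2738/(δ·3920) = 2738/(0.81310·3920) ≈ 0.8590.

β ≈ 0.8590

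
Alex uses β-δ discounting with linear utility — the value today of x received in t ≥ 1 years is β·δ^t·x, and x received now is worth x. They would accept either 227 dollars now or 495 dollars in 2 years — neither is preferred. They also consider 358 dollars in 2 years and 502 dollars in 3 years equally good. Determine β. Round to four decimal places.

From the later pair, β·δ^2·358 = β·δ^3·502; dividing through, δ = 358/502 = 0.71315.
The first indifference: 227 = β·δ^2·495, so β = 227/(δ^2·495) = 227/(0.50858·495) ≈ 0.9017.

β ≈ 0.9017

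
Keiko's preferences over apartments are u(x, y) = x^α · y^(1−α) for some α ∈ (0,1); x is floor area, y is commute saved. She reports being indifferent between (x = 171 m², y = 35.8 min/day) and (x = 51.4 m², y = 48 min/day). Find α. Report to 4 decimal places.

Set the two utilities equal: 171^α·35.8^(1−α) = 51.4^α·48^(1−α).
(171/51.4)^α = (48/35.8)^(1−α); take logs: α·ln(171/51.4) = (1−α)·ln(48/35.8), i.e. α·1.2020254 = (1−α)·0.2932531.
So α/(1−α) = (0.2932531)/(1.2020254) = 0.2439658, and α = 0.2439658/1.2439658 ≈ 0.1961.

α ≈ 0.1961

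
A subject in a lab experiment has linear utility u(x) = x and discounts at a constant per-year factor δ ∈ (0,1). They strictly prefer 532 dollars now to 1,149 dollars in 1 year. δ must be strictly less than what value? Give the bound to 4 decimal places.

δ < 0.4630

Comparing present values: 532 > δ·1149.
So δ < 532/1149 = 0.46301.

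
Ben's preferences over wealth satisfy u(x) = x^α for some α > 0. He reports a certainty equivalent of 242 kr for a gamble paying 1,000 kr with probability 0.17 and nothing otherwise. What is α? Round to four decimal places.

α ≈ 1.2489

EU(lottery) = 0.17·1000^α + 0.83·0 = 0.17·1000^α.
Equating: 242^α = 0.17·1000^α, i.e. 0.2420^α = 0.17.
Take logs: α = ln 0.17 / ln(242/1000) ≈ 1.248897.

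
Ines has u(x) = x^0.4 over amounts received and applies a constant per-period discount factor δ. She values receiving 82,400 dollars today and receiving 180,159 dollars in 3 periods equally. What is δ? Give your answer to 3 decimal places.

δ ≈ 0.901

The payoff in 3 periods is discounted by δ^3, so u(82400) = δ^3·u(180159) and δ^3 = u(82400)/u(180159).
Since u(x) = x^0.4, δ^3 = (82400/180159)^0.4 = 0.45737^0.4 = 0.73132.
Hence δ = (0.73132)^(1/3) = 0.90095.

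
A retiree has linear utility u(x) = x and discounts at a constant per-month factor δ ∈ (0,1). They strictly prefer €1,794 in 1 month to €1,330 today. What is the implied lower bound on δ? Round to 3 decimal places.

δ > 0.741

Under u(x) = x this choice says 1330 < δ·1794.
Dividing through by 1794 gives δ > 0.74136.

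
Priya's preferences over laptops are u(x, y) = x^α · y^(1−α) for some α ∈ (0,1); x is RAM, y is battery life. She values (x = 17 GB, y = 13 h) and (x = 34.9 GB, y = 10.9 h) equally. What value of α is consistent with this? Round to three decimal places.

α ≈ 0.197

Indifference: 17^α · 13^(1−α) = 34.9^α · 10.9^(1−α).
Rearrange to (17/34.9)^α = (10.9/13)^(1−α) and take logs: α·-0.719273 = (1−α)·-0.176187.
With A = -0.719273 and B = -0.176187: α·A = (1−α)·B, so α = B/(A+B) = -0.176187/-0.895460 ≈ 0.197.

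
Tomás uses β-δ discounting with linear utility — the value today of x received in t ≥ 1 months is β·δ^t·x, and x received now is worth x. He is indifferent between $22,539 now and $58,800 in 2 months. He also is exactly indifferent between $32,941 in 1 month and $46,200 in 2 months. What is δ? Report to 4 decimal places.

Both payoffs in the second observation are in the future, so β drops out: δ^1·32941 = δ^2·46200 ⇒ δ = 32941/46200 = 0.71301.

δ ≈ 0.7130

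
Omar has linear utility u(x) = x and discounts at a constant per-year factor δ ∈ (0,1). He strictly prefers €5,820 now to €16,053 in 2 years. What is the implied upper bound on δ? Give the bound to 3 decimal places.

δ < 0.602

Comparing present values: 5820 > δ^2·16053.
Hence δ^2 < 5820/16053 = 0.36255, and x ↦ x^(1/2) is increasing on (0,∞).
δ < 0.36255^(1/2) = 0.602.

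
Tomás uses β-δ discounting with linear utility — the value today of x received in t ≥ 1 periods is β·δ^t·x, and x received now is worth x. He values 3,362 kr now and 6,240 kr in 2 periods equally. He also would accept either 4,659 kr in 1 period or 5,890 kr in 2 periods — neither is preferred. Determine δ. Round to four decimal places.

The second indifference involves only future payoffs, so β cancels: β·δ^1·4659 = β·δ^2·5890, giving δ = 4659/5890 = 0.79100.

δ ≈ 0.7910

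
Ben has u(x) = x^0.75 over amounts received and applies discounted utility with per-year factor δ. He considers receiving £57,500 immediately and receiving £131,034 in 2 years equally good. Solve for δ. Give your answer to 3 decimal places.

The payoff in 2 years is discounted by δ^2, so u(57500) = δ^2·u(131034) and δ^2 = u(57500)/u(131034).
Since u(x) = x^0.75, δ^2 = (57500/131034)^0.75 = 0.43882^0.75 = 0.53915.
So δ = 0.53915^(1/2) ≈ 0.734.

δ ≈ 0.734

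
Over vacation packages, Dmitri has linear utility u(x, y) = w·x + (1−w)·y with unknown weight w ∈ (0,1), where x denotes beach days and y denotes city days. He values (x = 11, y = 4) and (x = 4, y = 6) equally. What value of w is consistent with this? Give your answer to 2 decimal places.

w = 0.22

Indifference: w·11 + (1−w)·4 = w·4 + (1−w)·6.
Rearranging, 7·w − 2·(1−w) = 0.
So w/(1−w) = 2/7 = 0.2857, giving w = 2/(7+2) = 0.22.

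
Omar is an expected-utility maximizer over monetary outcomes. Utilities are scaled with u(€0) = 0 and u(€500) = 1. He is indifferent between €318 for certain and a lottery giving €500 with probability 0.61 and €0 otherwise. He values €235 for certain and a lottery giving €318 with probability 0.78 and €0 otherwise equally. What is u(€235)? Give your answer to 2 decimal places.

First, u(€318) = 0.61·u(€500) + 0.39·u(€0) = 0.61.
The second indifference gives u(€235) = 0.78·u(€318) + 0.22·u(€0) = 0.78·0.61 + 0.22·0.00 = 0.4758.

0.48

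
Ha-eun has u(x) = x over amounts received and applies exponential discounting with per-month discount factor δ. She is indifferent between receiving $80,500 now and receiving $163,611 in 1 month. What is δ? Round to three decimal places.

δ ≈ 0.492

Equating discounted utilities: u(80500) = δ·u(163611) ⇒ δ = u(80500)/u(163611).
With u(x) = x: δ = 80500/163611 = 0.49202.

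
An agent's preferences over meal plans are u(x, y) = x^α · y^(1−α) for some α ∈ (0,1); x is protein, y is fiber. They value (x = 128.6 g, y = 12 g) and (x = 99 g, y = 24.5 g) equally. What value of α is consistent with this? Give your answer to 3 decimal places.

Indifference: 128.6^α · 12^(1−α) = 99^α · 24.5^(1−α).
(128.6/99)^α = (24.5/12)^(1−α); take logs: α·ln(128.6/99) = (1−α)·ln(24.5/12), i.e. α·0.261587 = (1−α)·0.713766.
With A = 0.261587 and B = 0.713766: α·A = (1−α)·B, so α = B/(A+B) = 0.713766/0.975353 ≈ 0.732.

α ≈ 0.732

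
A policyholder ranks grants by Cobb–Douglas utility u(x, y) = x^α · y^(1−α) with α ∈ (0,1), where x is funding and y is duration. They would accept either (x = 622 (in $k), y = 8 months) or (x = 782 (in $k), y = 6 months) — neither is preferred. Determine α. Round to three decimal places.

α ≈ 0.557

Set the two utilities equal: 622^α·8^(1−α) = 782^α·6^(1−α).
Rearrange to (622/782)^α = (6/8)^(1−α) and take logs: α·-0.228915 = (1−α)·-0.287682.
So α/(1−α) = (-0.287682)/(-0.228915) = 1.256720, and α = 1.256720/2.256720 ≈ 0.557.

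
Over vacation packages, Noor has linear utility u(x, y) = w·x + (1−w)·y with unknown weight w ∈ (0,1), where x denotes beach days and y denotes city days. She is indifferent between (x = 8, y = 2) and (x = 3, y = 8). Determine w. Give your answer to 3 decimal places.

w = 0.545

Equating utilities: w·8 + (1−w)·2 = w·3 + (1−w)·8.
Rearranging, 5·w − 6·(1−w) = 0.
The marginal rate of substitution is 6/5, so w = 6/(5+6) = 0.545.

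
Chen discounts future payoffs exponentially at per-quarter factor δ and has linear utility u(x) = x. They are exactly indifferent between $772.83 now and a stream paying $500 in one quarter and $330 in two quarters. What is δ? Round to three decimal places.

The stream is worth 500δ + 330δ² today, so 500δ + 330δ² = 772.83.
So 330δ² + 500δ − 772.83 = 0.
By the quadratic formula (taking the positive root), δ = (−500 + √1270135.60) / 660 ≈ 0.950.

δ ≈ 0.950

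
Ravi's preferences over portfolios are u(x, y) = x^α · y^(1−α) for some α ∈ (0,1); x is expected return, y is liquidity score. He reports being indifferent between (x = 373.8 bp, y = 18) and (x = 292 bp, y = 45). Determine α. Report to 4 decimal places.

α ≈ 0.7877

The Cobb–Douglas utilities coincide, so 373.8^α·18^(1−α) = 292^α·45^(1−α).
(373.8/292)^α = (45/18)^(1−α); take logs: α·ln(373.8/292) = (1−α)·ln(45/18), i.e. α·0.2469671 = (1−α)·0.9162907.
With A = 0.2469671 and B = 0.9162907: α·A = (1−α)·B, so α = B/(A+B) = 0.9162907/1.1632578 ≈ 0.7877.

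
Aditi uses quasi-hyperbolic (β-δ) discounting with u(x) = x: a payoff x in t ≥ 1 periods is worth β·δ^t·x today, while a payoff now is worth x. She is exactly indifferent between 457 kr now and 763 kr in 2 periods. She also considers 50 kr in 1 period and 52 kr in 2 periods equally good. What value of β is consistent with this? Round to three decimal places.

β ≈ 0.648

Both payoffs in the second observation are in the future, so β drops out: δ^1·50 = δ^2·52 ⇒ δ = 50/52 = 0.96154.
The first indifference: 457 = β·δ^2·763, so β = 457/(δ^2·763) = 457/(0.92456·763) ≈ 0.648.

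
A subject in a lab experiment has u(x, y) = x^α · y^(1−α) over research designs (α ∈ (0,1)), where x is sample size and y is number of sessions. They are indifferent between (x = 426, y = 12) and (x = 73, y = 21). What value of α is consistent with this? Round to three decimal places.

The Cobb–Douglas utilities coincide, so 426^α·12^(1−α) = 73^α·21^(1−α).
Rearrange to (426/73)^α = (21/12)^(1−α) and take logs: α·1.763980 = (1−α)·0.559616.
So α/(1−α) = (0.559616)/(1.763980) = 0.317246, and α = 0.317246/1.317246 ≈ 0.241.

α ≈ 0.241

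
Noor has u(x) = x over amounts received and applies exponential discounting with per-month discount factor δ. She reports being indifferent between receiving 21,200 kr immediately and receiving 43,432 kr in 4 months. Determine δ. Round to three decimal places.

δ ≈ 0.836

Indifference means u(21200) = δ^4 · u(43432), so δ^4 = u(21200)/u(43432).
With u(x) = x: δ^4 = 21200/43432 = 0.48812.
Taking the 4th root: δ = 0.48812^(1/4) ≈ 0.836.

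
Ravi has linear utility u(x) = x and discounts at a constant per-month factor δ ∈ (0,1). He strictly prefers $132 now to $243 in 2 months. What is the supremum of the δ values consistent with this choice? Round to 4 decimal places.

δ < 0.7370

Under u(x) = x this choice says 132 > δ^2·243.
Dividing by 243: δ^2 < 0.54321. Both sides are positive, so the square root keeps the direction.
δ < (132/243)^(1/2) ≈ 0.7370.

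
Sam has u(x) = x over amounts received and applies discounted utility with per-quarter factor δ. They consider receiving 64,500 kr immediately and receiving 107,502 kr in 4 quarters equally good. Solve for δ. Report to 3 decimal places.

The payoff in 4 quarters is discounted by δ^4, so u(64500) = δ^4·u(107502) and δ^4 = u(64500)/u(107502).
With u(x) = x: δ^4 = 64500/107502 = 0.59999.
Taking the 4th root: δ = 0.59999^(1/4) ≈ 0.880.

δ ≈ 0.880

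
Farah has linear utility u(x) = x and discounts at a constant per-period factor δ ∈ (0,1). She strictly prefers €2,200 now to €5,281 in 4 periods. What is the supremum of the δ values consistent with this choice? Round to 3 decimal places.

δ < 0.803

Comparing present values: 2200 > δ^4·5281.
So δ^4 < 2200/5281 = 0.41659; taking the 4th root of both positive sides preserves the inequality.
δ < (2200/5281)^(1/4) ≈ 0.803.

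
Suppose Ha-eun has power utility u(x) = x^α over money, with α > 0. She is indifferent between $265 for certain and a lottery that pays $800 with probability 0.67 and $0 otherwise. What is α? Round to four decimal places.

α ≈ 0.3625

The lottery's expected utility is 0.67·u(800) + 0.33·u(0) = 0.67·800^α (since u(0) = 0 for α > 0).
Equating: 265^α = 0.67·800^α, i.e. 0.3312^α = 0.67.
Take logs: α = ln 0.67 / ln(265/800) ≈ 0.362462.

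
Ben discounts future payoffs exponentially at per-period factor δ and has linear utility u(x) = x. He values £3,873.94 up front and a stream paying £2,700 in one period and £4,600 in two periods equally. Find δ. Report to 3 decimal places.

Present value of the stream is 2700·δ + 4600·δ². Indifference gives 2700δ + 4600δ² = 3873.94.
So 4600δ² + 2700δ − 3873.94 = 0.
The positive root is δ = [−2700 + √(2700² + 4·4600·3873.94)] / (2·4600) = (−2700 + 8864.000)/9200 ≈ 0.670.

δ ≈ 0.670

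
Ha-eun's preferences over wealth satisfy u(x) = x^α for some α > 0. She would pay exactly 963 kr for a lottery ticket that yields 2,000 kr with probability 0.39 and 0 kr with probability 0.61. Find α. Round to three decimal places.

EU(lottery) = 0.39·2000^α + 0.61·0 = 0.39·2000^α.
Indifference: 963^α = 0.39·2000^α, so (963/2000)^α = 0.39.
Taking logs: α·ln(963/2000) = ln(0.39), so α = -0.941609 / -0.730849 ≈ 1.288.

α ≈ 1.288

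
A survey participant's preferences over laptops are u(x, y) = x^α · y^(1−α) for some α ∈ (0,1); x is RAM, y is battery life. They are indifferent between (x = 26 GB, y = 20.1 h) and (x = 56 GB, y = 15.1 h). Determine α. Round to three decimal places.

Set the two utilities equal: 26^α·20.1^(1−α) = 56^α·15.1^(1−α).
Rearrange to (26/56)^α = (15.1/20.1)^(1−α) and take logs: α·-0.767255 = (1−α)·-0.286025.
With A = -0.767255 and B = -0.286025: α·A = (1−α)·B, so α = B/(A+B) = -0.286025/-1.053280 ≈ 0.272.

α ≈ 0.272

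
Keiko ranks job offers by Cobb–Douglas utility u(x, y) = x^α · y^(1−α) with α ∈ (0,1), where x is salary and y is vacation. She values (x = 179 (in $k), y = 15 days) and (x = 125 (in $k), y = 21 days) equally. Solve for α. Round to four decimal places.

The Cobb–Douglas utilities coincide, so 179^α·15^(1−α) = 125^α·21^(1−α).
(179/125)^α = (21/15)^(1−α); take logs: α·ln(179/125) = (1−α)·ln(21/15), i.e. α·0.3590721 = (1−α)·0.3364722.
With A = 0.3590721 and B = 0.3364722: α·A = (1−α)·B, so α = B/(A+B) = 0.3364722/0.6955443 ≈ 0.4838.

α ≈ 0.4838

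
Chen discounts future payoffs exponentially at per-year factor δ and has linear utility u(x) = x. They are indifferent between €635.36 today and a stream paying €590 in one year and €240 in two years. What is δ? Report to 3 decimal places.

δ ≈ 0.810

The stream is worth 590δ + 240δ² today, so 590δ + 240δ² = 635.36.
Rearranged: 240δ² + 590δ − 635.36 = 0.
By the quadratic formula (taking the positive root), δ = (−590 + √958045.60) / 480 ≈ 0.810.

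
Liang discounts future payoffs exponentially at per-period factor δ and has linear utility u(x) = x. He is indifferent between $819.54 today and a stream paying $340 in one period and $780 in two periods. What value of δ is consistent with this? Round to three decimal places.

Equating present values: 819.54 = 340δ + 780δ².
So 780δ² + 340δ − 819.54 = 0.
By the quadratic formula (taking the positive root), δ = (−340 + √2672564.80) / 1560 ≈ 0.830.

δ ≈ 0.830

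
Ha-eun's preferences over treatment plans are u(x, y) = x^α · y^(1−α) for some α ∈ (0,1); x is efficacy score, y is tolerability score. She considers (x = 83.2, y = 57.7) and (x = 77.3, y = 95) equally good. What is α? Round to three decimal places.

Set the two utilities equal: 83.2^α·57.7^(1−α) = 77.3^α·95^(1−α).
(83.2/77.3)^α = (95/57.7)^(1−α); take logs: α·ln(83.2/77.3) = (1−α)·ln(95/57.7), i.e. α·0.073553 = (1−α)·0.498620.
Thus α·(0.572173) = 0.498620, so α = 0.498620/0.572173 ≈ 0.871.

α ≈ 0.871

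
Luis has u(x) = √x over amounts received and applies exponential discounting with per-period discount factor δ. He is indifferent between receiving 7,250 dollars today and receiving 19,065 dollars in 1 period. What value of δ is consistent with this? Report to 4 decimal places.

δ ≈ 0.6167

Indifference means u(7250) = δ · u(19065), so δ = u(7250)/u(19065).
Since u(x) = √x, δ = √(7250/19065) = 0.61667.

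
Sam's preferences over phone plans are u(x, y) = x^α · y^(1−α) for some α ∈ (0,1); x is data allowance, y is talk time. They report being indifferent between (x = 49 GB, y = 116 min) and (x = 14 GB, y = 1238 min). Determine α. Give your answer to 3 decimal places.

α ≈ 0.654

Indifference: 49^α · 116^(1−α) = 14^α · 1238^(1−α).
Rearrange to (49/14)^α = (1238/116)^(1−α) and take logs: α·1.252763 = (1−α)·2.367662.
With A = 1.252763 and B = 2.367662: α·A = (1−α)·B, so α = B/(A+B) = 2.367662/3.620425 ≈ 0.654.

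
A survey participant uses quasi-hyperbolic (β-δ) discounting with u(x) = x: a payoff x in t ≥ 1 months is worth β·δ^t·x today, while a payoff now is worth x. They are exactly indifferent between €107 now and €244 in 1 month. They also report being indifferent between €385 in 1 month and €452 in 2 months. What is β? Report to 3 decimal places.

The second indifference involves only future payoffs, so β cancels: β·δ^1·385 = β·δ^2·452, giving δ = 385/452 = 0.85177.
Substituting δ into 107 = β·δ·244: β = 107/(207.832) ≈ 0.515.

β ≈ 0.515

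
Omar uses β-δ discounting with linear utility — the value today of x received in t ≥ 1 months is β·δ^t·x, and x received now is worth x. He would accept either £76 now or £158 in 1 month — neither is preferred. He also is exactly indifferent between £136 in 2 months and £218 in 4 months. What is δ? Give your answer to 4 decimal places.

δ ≈ 0.7898

From the later pair, β·δ^2·136 = β·δ^4·218; dividing through, δ^2 = 136/218 = 0.62385, so δ = 0.78984.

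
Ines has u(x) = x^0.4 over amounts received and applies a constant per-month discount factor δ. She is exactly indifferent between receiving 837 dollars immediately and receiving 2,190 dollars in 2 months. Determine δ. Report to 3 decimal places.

δ ≈ 0.825

The payoff in 2 months is discounted by δ^2, so u(837) = δ^2·u(2190) and δ^2 = u(837)/u(2190).
Since u(x) = x^0.4, δ^2 = (837/2190)^0.4 = 0.38219^0.4 = 0.68063.
Taking the square root: δ = 0.68063^(1/2) ≈ 0.825.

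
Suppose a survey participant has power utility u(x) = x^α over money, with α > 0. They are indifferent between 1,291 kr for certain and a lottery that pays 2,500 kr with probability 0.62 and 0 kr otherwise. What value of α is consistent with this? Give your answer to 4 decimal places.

Since u(0) = 0, the lottery's EU is 0.62·2500^α.
Setting u(1291) equal to that: 1291^α = 0.62·2500^α ⇒ (1291/2500)^α = 0.62.
α = ln(0.62) / ln(1291/2500) = -0.4780358/-0.6608736 ≈ 0.7233.

α ≈ 0.7233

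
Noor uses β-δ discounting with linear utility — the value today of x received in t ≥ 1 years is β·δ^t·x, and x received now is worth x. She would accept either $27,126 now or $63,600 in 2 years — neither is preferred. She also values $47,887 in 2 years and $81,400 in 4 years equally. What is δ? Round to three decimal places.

From the later pair, β·δ^2·47887 = β·δ^4·81400; dividing through, δ^2 = 47887/81400 = 0.58829, so δ = 0.76700.

δ ≈ 0.767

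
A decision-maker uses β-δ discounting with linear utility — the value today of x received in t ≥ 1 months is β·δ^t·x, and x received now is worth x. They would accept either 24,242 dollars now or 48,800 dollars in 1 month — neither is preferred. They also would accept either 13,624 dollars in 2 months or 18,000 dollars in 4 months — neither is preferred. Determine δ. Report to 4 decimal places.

From the later pair, β·δ^2·13624 = β·δ^4·18000; dividing through, δ^2 = 13624/18000 = 0.75689, so δ = 0.86999.

δ ≈ 0.8700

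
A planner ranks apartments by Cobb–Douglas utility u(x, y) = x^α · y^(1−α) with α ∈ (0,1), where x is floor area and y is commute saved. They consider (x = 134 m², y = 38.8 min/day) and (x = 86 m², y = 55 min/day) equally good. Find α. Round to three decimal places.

Indifference: 134^α · 38.8^(1−α) = 86^α · 55^(1−α).
Taking logs: α·ln 134 + (1−α)·ln 38.8 = α·ln 86 + (1−α)·ln 55, i.e. α·0.443493 = (1−α)·0.348913.
Thus α·(0.792406) = 0.348913, so α = 0.348913/0.792406 ≈ 0.440.

α ≈ 0.440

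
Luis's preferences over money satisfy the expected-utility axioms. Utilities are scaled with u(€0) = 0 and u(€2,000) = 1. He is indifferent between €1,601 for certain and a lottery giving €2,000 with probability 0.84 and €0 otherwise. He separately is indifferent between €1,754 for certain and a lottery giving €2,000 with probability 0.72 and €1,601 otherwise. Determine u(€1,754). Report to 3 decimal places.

The first gamble pins u(€1,601): it must equal 0.84·1 + 0.16·0 = 0.84.
Then u(€1,754) = 0.72·u(€2,000) + 0.28·u(€1,601) = 0.72·1.00 + 0.28·0.84 = 0.9552.

0.955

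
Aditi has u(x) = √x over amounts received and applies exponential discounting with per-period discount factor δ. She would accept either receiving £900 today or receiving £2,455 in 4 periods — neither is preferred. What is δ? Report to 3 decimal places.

The payoff in 4 periods is discounted by δ^4, so u(900) = δ^4·u(2455) and δ^4 = u(900)/u(2455).
With u(x) = √x: δ^4 = √900/√2455 = √(900/2455) = 0.60547.
Hence δ = (0.60547)^(1/4) = 0.88211.

δ ≈ 0.882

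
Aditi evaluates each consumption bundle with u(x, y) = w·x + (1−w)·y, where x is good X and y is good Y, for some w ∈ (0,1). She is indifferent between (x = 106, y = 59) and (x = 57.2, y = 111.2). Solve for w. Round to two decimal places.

Equating utilities: w·106 + (1−w)·59 = w·57.2 + (1−w)·111.2.
w·(106−57.2) = (1−w)·(111.2−59), i.e. w·48.8 = (1−w)·52.2.
The marginal rate of substitution is 52.2/48.8, so w = 52.2/(48.8+52.2) = 0.52.

w = 0.52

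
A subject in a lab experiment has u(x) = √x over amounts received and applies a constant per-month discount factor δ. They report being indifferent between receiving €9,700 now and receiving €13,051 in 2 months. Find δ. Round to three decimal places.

δ ≈ 0.929

Equating discounted utilities: u(9700) = δ^2·u(13051) ⇒ δ^2 = u(9700)/u(13051).
With u(x) = √x: δ^2 = √9700/√13051 = √(9700/13051) = 0.86211.
Taking the square root: δ = 0.86211^(1/2) ≈ 0.929.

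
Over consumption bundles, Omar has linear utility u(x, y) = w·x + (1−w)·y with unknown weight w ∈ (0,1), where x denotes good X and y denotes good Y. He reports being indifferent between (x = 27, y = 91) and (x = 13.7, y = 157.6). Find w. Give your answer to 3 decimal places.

Indifference: w·27 + (1−w)·91 = w·13.7 + (1−w)·157.6.
Rearranging, 13.3·w − 66.6·(1−w) = 0.
Hence w = 66.6/(13.3+66.6) = 66.6/79.9 = 0.834.

w = 0.834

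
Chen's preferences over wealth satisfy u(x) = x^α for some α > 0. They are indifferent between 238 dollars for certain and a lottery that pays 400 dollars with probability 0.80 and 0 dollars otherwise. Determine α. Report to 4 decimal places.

α ≈ 0.4298

The lottery's expected utility is 0.80·u(400) + 0.20·u(0) = 0.80·400^α (since u(0) = 0 for α > 0).
Equating: 238^α = 0.80·400^α, i.e. 0.5950^α = 0.80.
α = ln(0.80) / ln(238/400) = -0.2231436/-0.5191939 ≈ 0.4298.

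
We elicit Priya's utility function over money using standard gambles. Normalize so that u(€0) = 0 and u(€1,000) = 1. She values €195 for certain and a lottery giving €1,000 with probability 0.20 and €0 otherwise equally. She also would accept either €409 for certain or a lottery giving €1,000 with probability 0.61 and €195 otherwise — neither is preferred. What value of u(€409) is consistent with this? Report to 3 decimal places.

From the first indifference, u(€195) = 0.20·u(€1,000) + 0.80·u(€0) = 0.20·1 + 0.80·0 = 0.20.
The second indifference gives u(€409) = 0.61·u(€1,000) + 0.39·u(€195) = 0.61·1.00 + 0.39·0.20 = 0.6880.

0.688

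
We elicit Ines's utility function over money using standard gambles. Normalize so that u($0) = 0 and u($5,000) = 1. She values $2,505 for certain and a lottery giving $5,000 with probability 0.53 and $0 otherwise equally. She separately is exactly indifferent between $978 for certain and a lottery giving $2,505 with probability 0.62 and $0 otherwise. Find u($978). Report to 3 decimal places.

0.329

From the first indifference, u($2,505) = 0.53·u($5,000) + 0.47·u($0) = 0.53·1 + 0.47·0 = 0.53.
Chaining: u($978) = 0.62·0.53 + 0.38·0.00 = 0.3286.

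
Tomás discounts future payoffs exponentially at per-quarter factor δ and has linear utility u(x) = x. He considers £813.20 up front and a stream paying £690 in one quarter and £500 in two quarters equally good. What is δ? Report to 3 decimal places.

δ ≈ 0.760

The stream is worth 690δ + 500δ² today, so 690δ + 500δ² = 813.20.
That is, 500δ² + 690δ − 813.20 = 0, a quadratic in δ.
The positive root is δ = [−690 + √(690² + 4·500·813.20)] / (2·500) = (−690 + 1450.000)/1000 ≈ 0.760.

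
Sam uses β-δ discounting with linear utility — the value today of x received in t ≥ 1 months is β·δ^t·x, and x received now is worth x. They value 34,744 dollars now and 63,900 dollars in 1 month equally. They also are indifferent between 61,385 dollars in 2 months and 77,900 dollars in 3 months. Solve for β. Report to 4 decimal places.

Both payoffs in the second observation are in the future, so β drops out: δ^2·61385 = δ^3·77900 ⇒ δ = 61385/77900 = 0.78800.
Now use the now-vs-future pair: 34744 = β·δ·63900 gives β = 34744/(0.78800·63900) ≈ 0.6900.

β ≈ 0.6900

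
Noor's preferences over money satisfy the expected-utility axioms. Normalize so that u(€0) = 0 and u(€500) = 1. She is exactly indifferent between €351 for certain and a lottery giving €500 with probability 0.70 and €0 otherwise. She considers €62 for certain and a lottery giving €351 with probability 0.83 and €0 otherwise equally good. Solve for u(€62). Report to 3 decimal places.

0.581

First, u(€351) = 0.70·u(€500) + 0.30·u(€0) = 0.70.
Chaining: u(€62) = 0.83·0.70 + 0.17·0.00 = 0.5810.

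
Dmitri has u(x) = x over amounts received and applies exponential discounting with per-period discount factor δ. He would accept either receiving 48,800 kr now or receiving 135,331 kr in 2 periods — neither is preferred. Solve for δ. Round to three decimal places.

δ ≈ 0.600

The payoff in 2 periods is discounted by δ^2, so u(48800) = δ^2·u(135331) and δ^2 = u(48800)/u(135331).
With u(x) = x: δ^2 = 48800/135331 = 0.36060.
So δ = 0.36060^(1/2) ≈ 0.600.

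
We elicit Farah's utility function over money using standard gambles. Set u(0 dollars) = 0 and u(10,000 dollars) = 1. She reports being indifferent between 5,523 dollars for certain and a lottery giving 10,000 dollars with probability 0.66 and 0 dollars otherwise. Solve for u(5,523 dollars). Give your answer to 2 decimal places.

0.66

u(5,523 dollars) equals the lottery's expected utility: 0.66·1 + 0.34·0 = 0.66.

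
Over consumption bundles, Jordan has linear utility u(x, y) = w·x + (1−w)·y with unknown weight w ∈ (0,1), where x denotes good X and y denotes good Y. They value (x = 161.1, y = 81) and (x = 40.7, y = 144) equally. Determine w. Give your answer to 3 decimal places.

Equating utilities: w·161.1 + (1−w)·81 = w·40.7 + (1−w)·144.
Collecting terms: w·120.4 = (1−w)·63.
Hence w = 63/(120.4+63) = 63/183.4 = 0.344.

w = 0.344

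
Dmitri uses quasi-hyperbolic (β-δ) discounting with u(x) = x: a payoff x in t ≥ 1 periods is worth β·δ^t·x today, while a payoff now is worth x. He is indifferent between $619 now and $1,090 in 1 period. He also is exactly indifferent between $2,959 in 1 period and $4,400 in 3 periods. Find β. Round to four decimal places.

From the later pair, β·δ^1·2959 = β·δ^3·4400; dividing through, δ^2 = 2959/4400 = 0.67250, so δ = 0.82006.
The first indifference: 619 = β·δ·1090, so β = 619/(δ·1090) = 619/(0.82006·1090) ≈ 0.6925.

β ≈ 0.6925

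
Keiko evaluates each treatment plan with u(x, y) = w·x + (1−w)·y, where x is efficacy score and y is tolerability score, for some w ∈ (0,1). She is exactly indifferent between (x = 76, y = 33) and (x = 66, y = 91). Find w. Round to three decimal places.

Indifference: w·76 + (1−w)·33 = w·66 + (1−w)·91.
w·(76−66) = (1−w)·(91−33), i.e. w·10 = (1−w)·58.
Hence w = 58/(10+58) = 58/68 = 0.853.

w = 0.853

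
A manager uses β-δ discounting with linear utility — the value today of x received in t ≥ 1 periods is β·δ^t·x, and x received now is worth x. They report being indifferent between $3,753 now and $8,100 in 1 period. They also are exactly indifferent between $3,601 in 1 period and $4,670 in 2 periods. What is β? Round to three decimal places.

Both payoffs in the second observation are in the future, so β drops out: δ^1·3601 = δ^2·4670 ⇒ δ = 3601/4670 = 0.77109.
The first indifference: 3753 = β·δ·8100, so β = 3753/(δ·8100) = 3753/(0.77109·8100) ≈ 0.601.

β ≈ 0.601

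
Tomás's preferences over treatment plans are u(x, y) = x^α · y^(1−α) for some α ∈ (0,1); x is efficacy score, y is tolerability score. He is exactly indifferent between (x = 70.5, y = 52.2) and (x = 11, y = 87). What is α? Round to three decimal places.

α ≈ 0.216

Indifference: 70.5^α · 52.2^(1−α) = 11^α · 87^(1−α).
(70.5/11)^α = (87/52.2)^(1−α); take logs: α·ln(70.5/11) = (1−α)·ln(87/52.2), i.e. α·1.857717 = (1−α)·0.510826.
Thus α·(2.368543) = 0.510826, so α = 0.510826/2.368543 ≈ 0.216.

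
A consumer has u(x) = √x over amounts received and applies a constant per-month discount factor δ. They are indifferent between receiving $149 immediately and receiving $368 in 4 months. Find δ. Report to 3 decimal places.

Indifference means u(149) = δ^4 · u(368), so δ^4 = u(149)/u(368).
With u(x) = √x: δ^4 = √149/√368 = √(149/368) = 0.63631.
Hence δ = (0.63631)^(1/4) = 0.89314.

δ ≈ 0.893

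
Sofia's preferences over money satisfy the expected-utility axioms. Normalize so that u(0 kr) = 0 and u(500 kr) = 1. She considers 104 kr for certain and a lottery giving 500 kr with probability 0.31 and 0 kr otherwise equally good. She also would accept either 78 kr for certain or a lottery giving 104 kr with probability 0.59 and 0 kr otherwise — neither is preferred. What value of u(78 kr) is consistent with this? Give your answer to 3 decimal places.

From the first indifference, u(104 kr) = 0.31·u(500 kr) + 0.69·u(0 kr) = 0.31·1 + 0.69·0 = 0.31.
Then u(78 kr) = 0.59·u(104 kr) + 0.41·u(0 kr) = 0.59·0.31 + 0.41·0.00 = 0.1829.

0.183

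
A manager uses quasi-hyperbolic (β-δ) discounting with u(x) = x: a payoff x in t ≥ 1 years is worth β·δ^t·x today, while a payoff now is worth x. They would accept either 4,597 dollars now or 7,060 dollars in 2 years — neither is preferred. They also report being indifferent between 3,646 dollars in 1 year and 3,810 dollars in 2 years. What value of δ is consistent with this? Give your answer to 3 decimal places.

δ ≈ 0.957

The second indifference involves only future payoffs, so β cancels: β·δ^1·3646 = β·δ^2·3810, giving δ = 3646/3810 = 0.95696.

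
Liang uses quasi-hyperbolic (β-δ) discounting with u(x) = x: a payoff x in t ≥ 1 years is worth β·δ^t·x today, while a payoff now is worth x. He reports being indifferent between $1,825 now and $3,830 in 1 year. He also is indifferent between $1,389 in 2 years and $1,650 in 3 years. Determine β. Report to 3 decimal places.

Both payoffs in the second observation are in the future, so β drops out: δ^2·1389 = δ^3·1650 ⇒ δ = 1389/1650 = 0.84182.
Now use the now-vs-future pair: 1825 = β·δ·3830 gives β = 1825/(0.84182·3830) ≈ 0.566.

β ≈ 0.566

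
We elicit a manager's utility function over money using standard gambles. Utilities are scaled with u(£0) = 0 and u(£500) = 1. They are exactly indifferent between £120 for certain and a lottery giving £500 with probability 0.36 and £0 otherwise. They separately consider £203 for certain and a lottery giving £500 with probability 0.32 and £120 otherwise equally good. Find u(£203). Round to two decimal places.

0.56

From the first indifference, u(£120) = 0.36·u(£500) + 0.64·u(£0) = 0.36·1 + 0.64·0 = 0.36.
Then u(£203) = 0.32·u(£500) + 0.68·u(£120) = 0.32·1.00 + 0.68·0.36 = 0.5648.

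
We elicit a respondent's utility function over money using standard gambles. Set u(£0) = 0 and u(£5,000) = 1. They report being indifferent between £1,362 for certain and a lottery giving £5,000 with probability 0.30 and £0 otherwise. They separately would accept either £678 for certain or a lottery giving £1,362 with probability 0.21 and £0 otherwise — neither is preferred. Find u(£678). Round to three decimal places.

First, u(£1,362) = 0.30·u(£5,000) + 0.70·u(£0) = 0.30.
Then u(£678) = 0.21·u(£1,362) + 0.79·u(£0) = 0.21·0.30 + 0.79·0.00 = 0.0630.

0.063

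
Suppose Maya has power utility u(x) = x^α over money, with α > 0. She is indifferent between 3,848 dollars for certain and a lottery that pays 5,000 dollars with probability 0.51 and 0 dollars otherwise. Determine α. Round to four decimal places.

EU(lottery) = 0.51·5000^α + 0.49·0 = 0.51·5000^α.
Setting u(3848) equal to that: 3848^α = 0.51·5000^α ⇒ (3848/5000)^α = 0.51.
α = ln(0.51) / ln(3848/5000) = -0.6733446/-0.2618844 ≈ 2.5712.

α ≈ 2.5712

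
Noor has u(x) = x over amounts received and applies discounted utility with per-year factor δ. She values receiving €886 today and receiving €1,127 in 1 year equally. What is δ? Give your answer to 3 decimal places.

Indifference means u(886) = δ · u(1127), so δ = u(886)/u(1127).
With u(x) = x: δ = 886/1127 = 0.78616.

δ ≈ 0.786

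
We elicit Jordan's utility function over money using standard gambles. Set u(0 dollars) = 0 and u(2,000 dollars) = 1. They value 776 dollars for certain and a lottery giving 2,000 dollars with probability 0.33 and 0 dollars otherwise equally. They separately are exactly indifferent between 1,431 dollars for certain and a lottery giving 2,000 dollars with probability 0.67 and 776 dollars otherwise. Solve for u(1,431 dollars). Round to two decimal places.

From the first indifference, u(776 dollars) = 0.33·u(2,000 dollars) + 0.67·u(0 dollars) = 0.33·1 + 0.67·0 = 0.33.
Chaining: u(1,431 dollars) = 0.67·1.00 + 0.33·0.33 = 0.7789.

0.78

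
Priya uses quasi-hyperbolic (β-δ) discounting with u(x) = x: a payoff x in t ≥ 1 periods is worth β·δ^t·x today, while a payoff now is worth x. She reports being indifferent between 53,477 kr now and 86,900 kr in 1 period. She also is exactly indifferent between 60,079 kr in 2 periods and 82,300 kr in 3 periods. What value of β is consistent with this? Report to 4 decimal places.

From the later pair, β·δ^2·60079 = β·δ^3·82300; dividing through, δ = 60079/82300 = 0.73000.
The first indifference: 53477 = β·δ·86900, so β = 53477/(δ·86900) = 53477/(0.73000·86900) ≈ 0.8430.

β ≈ 0.8430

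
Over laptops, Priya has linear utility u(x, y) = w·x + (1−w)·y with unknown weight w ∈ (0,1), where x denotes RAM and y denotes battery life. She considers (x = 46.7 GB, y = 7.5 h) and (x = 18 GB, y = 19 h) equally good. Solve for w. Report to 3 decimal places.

w = 0.286

u(46.7,7.5) = u(18,19) means w·46.7 + (1−w)·7.5 = w·18 + (1−w)·19.
Rearranging, 28.7·w − 11.5·(1−w) = 0.
The marginal rate of substitution is 11.5/28.7, so w = 11.5/(28.7+11.5) = 0.286.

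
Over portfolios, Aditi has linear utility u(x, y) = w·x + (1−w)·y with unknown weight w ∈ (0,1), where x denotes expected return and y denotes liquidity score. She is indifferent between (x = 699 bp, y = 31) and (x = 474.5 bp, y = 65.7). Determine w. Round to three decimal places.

w = 0.134

u(699,31) = u(474.5,65.7) means w·699 + (1−w)·31 = w·474.5 + (1−w)·65.7.
Rearranging, 224.5·w − 34.7·(1−w) = 0.
So w/(1−w) = 34.7/224.5 = 0.1546, giving w = 34.7/(224.5+34.7) = 0.134.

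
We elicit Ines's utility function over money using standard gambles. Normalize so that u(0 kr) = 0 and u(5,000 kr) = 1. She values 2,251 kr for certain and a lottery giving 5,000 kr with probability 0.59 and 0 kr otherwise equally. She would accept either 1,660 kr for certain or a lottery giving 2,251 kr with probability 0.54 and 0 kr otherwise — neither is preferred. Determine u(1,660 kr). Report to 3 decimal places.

0.319

First, u(2,251 kr) = 0.59·u(5,000 kr) + 0.41·u(0 kr) = 0.59.
Then u(1,660 kr) = 0.54·u(2,251 kr) + 0.46·u(0 kr) = 0.54·0.59 + 0.46·0.00 = 0.3186.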